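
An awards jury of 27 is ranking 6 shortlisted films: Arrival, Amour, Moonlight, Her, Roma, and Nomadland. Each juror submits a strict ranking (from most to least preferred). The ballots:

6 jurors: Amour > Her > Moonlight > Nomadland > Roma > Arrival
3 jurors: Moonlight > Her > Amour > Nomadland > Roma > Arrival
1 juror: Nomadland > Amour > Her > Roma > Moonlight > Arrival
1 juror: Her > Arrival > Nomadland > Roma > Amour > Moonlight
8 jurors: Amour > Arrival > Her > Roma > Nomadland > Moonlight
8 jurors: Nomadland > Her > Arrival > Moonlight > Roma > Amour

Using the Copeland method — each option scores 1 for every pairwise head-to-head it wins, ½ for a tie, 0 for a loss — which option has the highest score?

Arrival: beats Moonlight and Roma; loses to Amour, Her, and Nomadland → score 2.
Amour: beats Arrival, Moonlight, Her, Roma, and Nomadland → score 5.
Moonlight: beats Roma; loses to Arrival, Amour, Her, and Nomadland → score 1.
Her: beats Arrival, Moonlight, Roma, and Nomadland; loses to Amour → score 4.
Roma: loses to Arrival, Amour, Moonlight, Her, and Nomadland → score 0.
Nomadland: beats Arrival, Moonlight, and Roma; loses to Amour and Her → score 3.
Amour has the best pairwise record.

Amour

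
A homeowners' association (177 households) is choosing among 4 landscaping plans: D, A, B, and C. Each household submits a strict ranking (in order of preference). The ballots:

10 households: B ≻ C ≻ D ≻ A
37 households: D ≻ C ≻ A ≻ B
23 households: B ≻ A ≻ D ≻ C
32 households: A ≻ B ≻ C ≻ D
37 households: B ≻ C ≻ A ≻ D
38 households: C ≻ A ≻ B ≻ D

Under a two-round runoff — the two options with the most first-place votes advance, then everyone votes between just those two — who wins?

Round 1 first-place votes: D 37, A 32, B 70, C 38.
B and C advance.
Runoff: B is preferred to C by 102 voters; C by 75.
B wins the runoff.

B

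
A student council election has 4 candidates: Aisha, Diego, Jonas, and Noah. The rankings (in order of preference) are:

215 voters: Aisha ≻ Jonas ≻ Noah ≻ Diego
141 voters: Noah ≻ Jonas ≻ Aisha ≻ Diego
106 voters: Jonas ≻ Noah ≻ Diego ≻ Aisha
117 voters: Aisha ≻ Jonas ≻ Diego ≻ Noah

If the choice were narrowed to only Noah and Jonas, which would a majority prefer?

Jonas

Voters preferring Noah to Jonas: 141; preferring Jonas to Noah: 438.
Jonas wins the head-to-head.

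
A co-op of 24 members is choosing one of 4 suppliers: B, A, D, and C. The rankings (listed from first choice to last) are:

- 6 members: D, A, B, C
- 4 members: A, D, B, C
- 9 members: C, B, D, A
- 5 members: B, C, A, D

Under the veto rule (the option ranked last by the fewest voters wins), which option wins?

Last-place votes: B 0, A 9, D 5, C 10.
B is ranked last by the fewest voters, so B wins.

B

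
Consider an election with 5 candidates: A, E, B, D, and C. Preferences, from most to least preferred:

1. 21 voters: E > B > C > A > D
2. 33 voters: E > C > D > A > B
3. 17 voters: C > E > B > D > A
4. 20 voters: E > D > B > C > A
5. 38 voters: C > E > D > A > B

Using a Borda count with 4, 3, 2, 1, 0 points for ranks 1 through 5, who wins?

E

A: 21·1 + 33·1 + 17·0 + 20·0 + 38·1 = 92
E: 21·4 + 33·4 + 17·3 + 20·4 + 38·3 = 461
B: 21·3 + 33·0 + 17·2 + 20·2 + 38·0 = 137
D: 21·0 + 33·2 + 17·1 + 20·3 + 38·2 = 219
C: 21·2 + 33·3 + 17·4 + 20·1 + 38·4 = 381
E has the highest Borda score (461).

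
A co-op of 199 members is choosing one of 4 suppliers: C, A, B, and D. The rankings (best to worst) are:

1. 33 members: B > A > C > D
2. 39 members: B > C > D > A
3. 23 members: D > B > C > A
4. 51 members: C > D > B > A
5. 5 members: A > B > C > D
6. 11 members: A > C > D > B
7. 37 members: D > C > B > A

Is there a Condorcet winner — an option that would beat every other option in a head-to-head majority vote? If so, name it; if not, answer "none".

Checking pairwise contests:
B beats C 100–99.
C beats A 150–49.
D beats B 122–77.
C beats D 139–60.
Every option loses at least one head-to-head, so there is no Condorcet winner.

none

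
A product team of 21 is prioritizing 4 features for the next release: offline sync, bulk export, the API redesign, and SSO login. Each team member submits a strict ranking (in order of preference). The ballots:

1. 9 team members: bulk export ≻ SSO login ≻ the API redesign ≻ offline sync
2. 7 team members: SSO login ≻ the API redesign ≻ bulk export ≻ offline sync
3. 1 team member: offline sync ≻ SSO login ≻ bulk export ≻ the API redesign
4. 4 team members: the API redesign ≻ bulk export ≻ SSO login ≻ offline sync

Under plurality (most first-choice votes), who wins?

First-place votes: offline sync 1, bulk export 9, the API redesign 4, SSO login 7.
bulk export has the most first-place votes.

bulk export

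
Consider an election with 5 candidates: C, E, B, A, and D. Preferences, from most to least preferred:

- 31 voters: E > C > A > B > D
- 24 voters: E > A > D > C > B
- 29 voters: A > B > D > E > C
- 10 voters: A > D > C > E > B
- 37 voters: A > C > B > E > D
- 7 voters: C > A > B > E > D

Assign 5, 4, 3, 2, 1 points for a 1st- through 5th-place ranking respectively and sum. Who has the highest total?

A

C: 31·4 + 24·2 + 29·1 + 10·3 + 37·4 + 7·5 = 414
E: 31·5 + 24·5 + 29·2 + 10·2 + 37·2 + 7·2 = 441
B: 31·2 + 24·1 + 29·4 + 10·1 + 37·3 + 7·3 = 344
A: 31·3 + 24·4 + 29·5 + 10·5 + 37·5 + 7·4 = 597
D: 31·1 + 24·3 + 29·3 + 10·4 + 37·1 + 7·1 = 274
A has the highest Borda score (597).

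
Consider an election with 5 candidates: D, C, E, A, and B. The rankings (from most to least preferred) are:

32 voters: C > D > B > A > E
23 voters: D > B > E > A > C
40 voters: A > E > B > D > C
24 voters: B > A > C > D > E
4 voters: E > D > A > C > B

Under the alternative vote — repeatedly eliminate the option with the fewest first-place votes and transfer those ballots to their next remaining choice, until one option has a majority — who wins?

Round 1: D 23, C 32, E 4, A 40, B 24. Eliminate E.
Round 2: D 27, C 32, A 40, B 24. Eliminate B.
Round 3: D 27, C 32, A 64. A has a majority.

A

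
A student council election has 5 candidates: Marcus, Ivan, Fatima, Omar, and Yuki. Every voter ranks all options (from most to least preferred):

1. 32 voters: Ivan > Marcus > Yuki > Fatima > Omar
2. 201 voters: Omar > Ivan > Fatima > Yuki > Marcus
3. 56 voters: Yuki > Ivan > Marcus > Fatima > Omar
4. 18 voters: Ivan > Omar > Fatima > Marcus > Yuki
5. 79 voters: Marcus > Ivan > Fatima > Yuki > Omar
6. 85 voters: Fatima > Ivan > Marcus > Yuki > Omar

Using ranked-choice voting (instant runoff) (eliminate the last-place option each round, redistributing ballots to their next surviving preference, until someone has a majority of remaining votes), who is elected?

Round 1: Marcus 79, Ivan 50, Fatima 85, Omar 201, Yuki 56. Eliminate Ivan.
Round 2: Marcus 111, Fatima 85, Omar 219, Yuki 56. Eliminate Yuki.
Round 3: Marcus 167, Fatima 85, Omar 219. Eliminate Fatima.
Round 4: Marcus 252, Omar 219. Marcus has a majority.

Marcus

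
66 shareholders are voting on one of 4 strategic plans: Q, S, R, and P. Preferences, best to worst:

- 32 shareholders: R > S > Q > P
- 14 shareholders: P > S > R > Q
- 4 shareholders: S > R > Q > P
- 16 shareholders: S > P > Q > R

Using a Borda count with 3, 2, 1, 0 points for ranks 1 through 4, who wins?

S

Q: 32·1 + 14·0 + 4·1 + 16·1 = 52
S: 32·2 + 14·2 + 4·3 + 16·3 = 152
R: 32·3 + 14·1 + 4·2 + 16·0 = 118
P: 32·0 + 14·3 + 4·0 + 16·2 = 74
S has the highest Borda score (152).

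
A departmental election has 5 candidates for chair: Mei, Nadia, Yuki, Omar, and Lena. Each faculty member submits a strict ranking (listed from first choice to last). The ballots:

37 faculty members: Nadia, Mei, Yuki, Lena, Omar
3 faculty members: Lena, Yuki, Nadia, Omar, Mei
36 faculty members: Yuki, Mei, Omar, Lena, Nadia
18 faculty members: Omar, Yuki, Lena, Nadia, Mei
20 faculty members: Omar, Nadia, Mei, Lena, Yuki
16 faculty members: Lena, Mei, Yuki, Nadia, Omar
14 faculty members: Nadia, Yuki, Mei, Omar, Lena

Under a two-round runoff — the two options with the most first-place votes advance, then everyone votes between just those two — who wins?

Round 1 first-place votes: Mei 0, Nadia 51, Yuki 36, Omar 38, Lena 19.
Nadia and Omar advance.
Runoff: Nadia is preferred to Omar by 70 voters; Omar by 74.
Omar wins the runoff.

Omar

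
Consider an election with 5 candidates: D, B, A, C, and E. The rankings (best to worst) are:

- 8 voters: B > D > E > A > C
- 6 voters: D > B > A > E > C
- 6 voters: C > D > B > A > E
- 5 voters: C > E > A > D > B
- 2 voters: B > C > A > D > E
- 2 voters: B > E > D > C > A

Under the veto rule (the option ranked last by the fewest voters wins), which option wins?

Last-place votes: D 0, B 5, A 2, C 14, E 8.
D is ranked last by the fewest voters, so D wins.

D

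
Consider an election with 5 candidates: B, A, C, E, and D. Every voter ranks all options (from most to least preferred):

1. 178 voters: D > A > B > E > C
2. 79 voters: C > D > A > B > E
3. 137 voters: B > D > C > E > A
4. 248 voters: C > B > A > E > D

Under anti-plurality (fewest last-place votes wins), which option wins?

B

Last-place votes: B 0, A 137, C 178, E 79, D 248.
B is ranked last by the fewest voters, so B wins.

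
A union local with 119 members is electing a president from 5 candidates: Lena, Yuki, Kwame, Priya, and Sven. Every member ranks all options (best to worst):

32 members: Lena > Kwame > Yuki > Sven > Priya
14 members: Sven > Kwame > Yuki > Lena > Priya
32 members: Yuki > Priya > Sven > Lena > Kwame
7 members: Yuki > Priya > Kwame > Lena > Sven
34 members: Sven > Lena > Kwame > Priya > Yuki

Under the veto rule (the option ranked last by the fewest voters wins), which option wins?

Last-place votes: Lena 0, Yuki 34, Kwame 32, Priya 46, Sven 7.
Lena is ranked last by the fewest voters, so Lena wins.

Lena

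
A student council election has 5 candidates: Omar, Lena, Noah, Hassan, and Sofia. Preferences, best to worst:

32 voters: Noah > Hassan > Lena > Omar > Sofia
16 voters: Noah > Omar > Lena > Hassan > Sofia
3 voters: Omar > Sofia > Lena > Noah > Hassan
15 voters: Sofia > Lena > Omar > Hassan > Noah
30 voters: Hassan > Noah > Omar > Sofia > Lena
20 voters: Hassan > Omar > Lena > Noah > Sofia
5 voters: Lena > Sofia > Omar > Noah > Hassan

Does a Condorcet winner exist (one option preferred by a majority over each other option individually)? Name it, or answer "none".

Hassan vs Omar: 82–39 for Hassan.
Hassan vs Lena: 82–39 for Hassan.
Hassan vs Noah: 65–56 for Hassan.
Hassan vs Sofia: 98–23 for Hassan.
Hassan beats every other option head-to-head.

Hassan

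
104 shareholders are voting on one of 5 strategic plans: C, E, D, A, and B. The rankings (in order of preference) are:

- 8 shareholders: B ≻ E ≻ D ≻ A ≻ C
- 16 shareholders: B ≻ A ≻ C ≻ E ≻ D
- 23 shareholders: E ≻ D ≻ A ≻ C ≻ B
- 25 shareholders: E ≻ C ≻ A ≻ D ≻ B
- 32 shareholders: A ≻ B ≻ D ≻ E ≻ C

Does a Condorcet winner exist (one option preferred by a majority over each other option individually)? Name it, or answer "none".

Checking pairwise contests:
E beats C 88–16.
B beats E 56–48.
E beats D 72–32.
E beats A 56–48.
A beats B 80–24.
Every option loses at least one head-to-head, so there is no Condorcet winner.

none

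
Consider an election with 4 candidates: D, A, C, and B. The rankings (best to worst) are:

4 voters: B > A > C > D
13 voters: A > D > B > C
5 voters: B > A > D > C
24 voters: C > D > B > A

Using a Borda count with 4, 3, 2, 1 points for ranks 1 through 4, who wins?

D

D: 4·1 + 13·3 + 5·2 + 24·3 = 125
A: 4·3 + 13·4 + 5·3 + 24·1 = 103
C: 4·2 + 13·1 + 5·1 + 24·4 = 122
B: 4·4 + 13·2 + 5·4 + 24·2 = 110
D has the highest Borda score (125).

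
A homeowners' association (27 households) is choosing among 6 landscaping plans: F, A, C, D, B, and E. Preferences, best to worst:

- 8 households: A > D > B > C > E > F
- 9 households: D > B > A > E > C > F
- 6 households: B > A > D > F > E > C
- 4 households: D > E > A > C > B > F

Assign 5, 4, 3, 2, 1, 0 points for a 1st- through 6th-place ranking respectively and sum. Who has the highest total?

F: 8·0 + 9·0 + 6·2 + 4·0 = 12
A: 8·5 + 9·3 + 6·4 + 4·3 = 103
C: 8·2 + 9·1 + 6·0 + 4·2 = 33
D: 8·4 + 9·5 + 6·3 + 4·5 = 115
B: 8·3 + 9·4 + 6·5 + 4·1 = 94
E: 8·1 + 9·2 + 6·1 + 4·4 = 48
D has the highest Borda score (115).

D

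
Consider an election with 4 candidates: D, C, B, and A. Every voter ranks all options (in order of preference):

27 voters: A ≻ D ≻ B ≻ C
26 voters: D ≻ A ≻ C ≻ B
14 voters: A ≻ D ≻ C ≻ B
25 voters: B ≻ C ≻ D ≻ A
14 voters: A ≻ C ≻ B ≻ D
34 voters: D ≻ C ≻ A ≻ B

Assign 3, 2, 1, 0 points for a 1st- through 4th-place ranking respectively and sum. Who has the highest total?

D

D: 27·2 + 26·3 + 14·2 + 25·1 + 14·0 + 34·3 = 287
C: 27·0 + 26·1 + 14·1 + 25·2 + 14·2 + 34·2 = 186
B: 27·1 + 26·0 + 14·0 + 25·3 + 14·1 + 34·0 = 116
A: 27·3 + 26·2 + 14·3 + 25·0 + 14·3 + 34·1 = 251
D has the highest Borda score (287).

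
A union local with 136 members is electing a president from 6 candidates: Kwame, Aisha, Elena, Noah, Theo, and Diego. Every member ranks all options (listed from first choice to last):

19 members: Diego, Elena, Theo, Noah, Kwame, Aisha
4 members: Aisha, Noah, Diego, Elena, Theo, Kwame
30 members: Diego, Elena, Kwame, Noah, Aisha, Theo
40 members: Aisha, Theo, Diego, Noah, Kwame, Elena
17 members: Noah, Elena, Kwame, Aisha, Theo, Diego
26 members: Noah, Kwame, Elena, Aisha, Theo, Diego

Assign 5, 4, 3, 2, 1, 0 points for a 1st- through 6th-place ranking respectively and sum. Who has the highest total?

Noah

Kwame: 19·1 + 4·0 + 30·3 + 40·1 + 17·3 + 26·4 = 304
Aisha: 19·0 + 4·5 + 30·1 + 40·5 + 17·2 + 26·2 = 336
Elena: 19·4 + 4·2 + 30·4 + 40·0 + 17·4 + 26·3 = 350
Noah: 19·2 + 4·4 + 30·2 + 40·2 + 17·5 + 26·5 = 409
Theo: 19·3 + 4·1 + 30·0 + 40·4 + 17·1 + 26·1 = 264
Diego: 19·5 + 4·3 + 30·5 + 40·3 + 17·0 + 26·0 = 377
Noah has the highest Borda score (409).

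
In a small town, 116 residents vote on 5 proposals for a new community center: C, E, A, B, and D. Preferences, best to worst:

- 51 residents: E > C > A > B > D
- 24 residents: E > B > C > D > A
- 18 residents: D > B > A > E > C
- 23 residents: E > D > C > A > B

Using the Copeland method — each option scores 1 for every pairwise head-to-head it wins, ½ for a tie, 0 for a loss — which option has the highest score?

C: beats A, B, and D; loses to E → score 3.
E: beats C, A, B, and D → score 4.
A: beats B; loses to C, E, and D → score 1.
B: beats D; loses to C, E, and A → score 1.
D: beats A; loses to C, E, and B → score 1.
E has the best pairwise record.

E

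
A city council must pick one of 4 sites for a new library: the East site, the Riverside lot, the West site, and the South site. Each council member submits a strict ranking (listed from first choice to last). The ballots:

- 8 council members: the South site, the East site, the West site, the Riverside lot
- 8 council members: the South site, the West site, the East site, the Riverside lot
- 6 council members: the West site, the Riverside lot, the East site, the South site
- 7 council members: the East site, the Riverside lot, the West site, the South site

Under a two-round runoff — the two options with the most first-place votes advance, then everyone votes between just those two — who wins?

Round 1 first-place votes: the East site 7, the Riverside lot 0, the West site 6, the South site 16.
the South site and the East site advance.
Runoff: the South site is preferred to the East site by 16 voters; the East site by 13.
the South site wins the runoff.

the South site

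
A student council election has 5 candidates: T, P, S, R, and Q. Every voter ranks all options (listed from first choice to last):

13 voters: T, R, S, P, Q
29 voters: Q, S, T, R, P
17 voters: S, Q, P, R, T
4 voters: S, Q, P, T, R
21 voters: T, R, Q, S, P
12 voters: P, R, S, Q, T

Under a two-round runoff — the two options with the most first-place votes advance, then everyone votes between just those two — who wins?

Q

Round 1 first-place votes: T 34, P 12, S 21, R 0, Q 29.
T and Q advance.
Runoff: T is preferred to Q by 34 voters; Q by 62.
Q wins the runoff.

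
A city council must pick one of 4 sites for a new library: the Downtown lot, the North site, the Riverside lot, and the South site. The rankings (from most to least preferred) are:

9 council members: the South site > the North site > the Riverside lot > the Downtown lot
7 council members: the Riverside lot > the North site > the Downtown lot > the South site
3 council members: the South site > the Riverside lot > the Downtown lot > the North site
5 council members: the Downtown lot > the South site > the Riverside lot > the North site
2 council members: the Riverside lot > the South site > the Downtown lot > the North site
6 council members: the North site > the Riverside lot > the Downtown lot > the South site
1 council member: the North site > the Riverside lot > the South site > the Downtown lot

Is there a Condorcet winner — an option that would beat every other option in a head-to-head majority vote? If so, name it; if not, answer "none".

none

Checking pairwise contests:
the North site beats the Downtown lot 23–10.
the Riverside lot beats the North site 17–16.
the South site beats the Riverside lot 17–16.
the Downtown lot beats the South site 18–15.
Every option loses at least one head-to-head, so there is no Condorcet winner.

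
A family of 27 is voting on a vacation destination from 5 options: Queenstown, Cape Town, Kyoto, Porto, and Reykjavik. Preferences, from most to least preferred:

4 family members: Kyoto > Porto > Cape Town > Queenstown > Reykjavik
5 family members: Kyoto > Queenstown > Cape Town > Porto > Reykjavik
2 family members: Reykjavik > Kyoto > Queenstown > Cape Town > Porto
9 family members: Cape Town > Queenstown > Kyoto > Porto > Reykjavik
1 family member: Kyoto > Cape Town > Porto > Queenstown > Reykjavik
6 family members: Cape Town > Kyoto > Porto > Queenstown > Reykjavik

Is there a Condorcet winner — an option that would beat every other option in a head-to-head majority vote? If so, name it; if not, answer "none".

Cape Town vs Queenstown: 20–7 for Cape Town.
Cape Town vs Kyoto: 15–12 for Cape Town.
Cape Town vs Porto: 23–4 for Cape Town.
Cape Town vs Reykjavik: 25–2 for Cape Town.
Cape Town beats every other option head-to-head.

Cape Town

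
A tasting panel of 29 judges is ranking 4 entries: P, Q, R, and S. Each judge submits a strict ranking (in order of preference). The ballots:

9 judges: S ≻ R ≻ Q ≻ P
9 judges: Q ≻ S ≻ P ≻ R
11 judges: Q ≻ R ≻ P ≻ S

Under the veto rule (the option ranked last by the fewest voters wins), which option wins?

Q

Last-place votes: P 9, Q 0, R 9, S 11.
Q is ranked last by the fewest voters, so Q wins.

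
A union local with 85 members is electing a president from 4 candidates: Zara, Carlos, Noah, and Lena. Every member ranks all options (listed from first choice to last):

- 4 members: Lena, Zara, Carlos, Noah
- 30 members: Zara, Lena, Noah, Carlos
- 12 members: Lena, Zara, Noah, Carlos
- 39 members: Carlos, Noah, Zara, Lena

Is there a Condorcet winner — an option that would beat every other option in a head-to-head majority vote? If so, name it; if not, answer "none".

Zara vs Carlos: 46–39 for Zara.
Zara vs Noah: 46–39 for Zara.
Zara vs Lena: 69–16 for Zara.
Zara beats every other option head-to-head.

Zara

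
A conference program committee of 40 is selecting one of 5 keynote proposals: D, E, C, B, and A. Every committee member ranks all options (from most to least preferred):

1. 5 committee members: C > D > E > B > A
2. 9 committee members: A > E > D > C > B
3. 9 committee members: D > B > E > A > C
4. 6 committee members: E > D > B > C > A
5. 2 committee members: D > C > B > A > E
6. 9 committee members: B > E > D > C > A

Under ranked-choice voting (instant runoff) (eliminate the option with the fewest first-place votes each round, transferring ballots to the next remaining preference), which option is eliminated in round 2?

E

Round 1: D 11, E 6, C 5, B 9, A 9. Eliminate C.
Round 2: D 16, E 6, B 9, A 9. Eliminate E.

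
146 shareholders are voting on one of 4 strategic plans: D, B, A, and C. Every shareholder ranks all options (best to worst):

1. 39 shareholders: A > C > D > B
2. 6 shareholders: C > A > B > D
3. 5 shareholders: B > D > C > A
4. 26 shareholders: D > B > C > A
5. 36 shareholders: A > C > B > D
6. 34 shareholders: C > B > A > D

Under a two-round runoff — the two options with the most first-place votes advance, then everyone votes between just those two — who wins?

Round 1 first-place votes: D 26, B 5, A 75, C 40.
A and C advance.
Runoff: A is preferred to C by 75 voters; C by 71.
A wins the runoff.

A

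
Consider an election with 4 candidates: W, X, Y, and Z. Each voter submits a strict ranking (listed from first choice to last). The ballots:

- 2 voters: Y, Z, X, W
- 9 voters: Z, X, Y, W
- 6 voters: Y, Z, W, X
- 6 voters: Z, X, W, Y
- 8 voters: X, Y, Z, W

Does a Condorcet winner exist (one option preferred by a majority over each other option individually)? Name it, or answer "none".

Checking pairwise contests:
X beats W 25–6.
Z beats X 23–8.
X beats Y 23–8.
Y beats Z 16–15.
Every option loses at least one head-to-head, so there is no Condorcet winner.

none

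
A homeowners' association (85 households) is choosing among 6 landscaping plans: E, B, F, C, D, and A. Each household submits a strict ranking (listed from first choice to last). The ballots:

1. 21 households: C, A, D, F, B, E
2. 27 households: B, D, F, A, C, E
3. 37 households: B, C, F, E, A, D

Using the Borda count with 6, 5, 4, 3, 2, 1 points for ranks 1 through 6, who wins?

B

E: 21·1 + 27·1 + 37·3 = 159
B: 21·2 + 27·6 + 37·6 = 426
F: 21·3 + 27·4 + 37·4 = 319
C: 21·6 + 27·2 + 37·5 = 365
D: 21·4 + 27·5 + 37·1 = 256
A: 21·5 + 27·3 + 37·2 = 260
B has the highest Borda score (426).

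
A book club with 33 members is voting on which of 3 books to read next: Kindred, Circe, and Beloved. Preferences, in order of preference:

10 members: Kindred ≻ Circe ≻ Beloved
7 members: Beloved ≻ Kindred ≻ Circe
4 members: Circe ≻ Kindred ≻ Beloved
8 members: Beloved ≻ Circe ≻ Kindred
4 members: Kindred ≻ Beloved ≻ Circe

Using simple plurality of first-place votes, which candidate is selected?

Beloved

First-place votes: Kindred 14, Circe 4, Beloved 15.
Beloved has the most first-place votes.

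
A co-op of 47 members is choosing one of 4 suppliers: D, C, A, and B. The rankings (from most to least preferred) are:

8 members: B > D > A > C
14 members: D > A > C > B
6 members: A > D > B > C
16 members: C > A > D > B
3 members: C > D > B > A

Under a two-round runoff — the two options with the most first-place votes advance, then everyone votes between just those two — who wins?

Round 1 first-place votes: D 14, C 19, A 6, B 8.
C and D advance.
Runoff: C is preferred to D by 19 voters; D by 28.
D wins the runoff.

D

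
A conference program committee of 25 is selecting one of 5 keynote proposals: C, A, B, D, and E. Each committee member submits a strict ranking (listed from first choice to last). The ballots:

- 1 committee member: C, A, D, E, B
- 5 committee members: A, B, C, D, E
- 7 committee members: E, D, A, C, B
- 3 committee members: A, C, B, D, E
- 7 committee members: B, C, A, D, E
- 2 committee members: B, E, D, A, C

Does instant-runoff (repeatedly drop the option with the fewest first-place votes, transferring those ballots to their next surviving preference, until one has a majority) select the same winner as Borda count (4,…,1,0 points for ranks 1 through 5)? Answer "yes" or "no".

Instant-runoff — R1 C 1, A 8, B 9, D 0, E 7 (D out); R2 C 1, A 8, B 9, E 7 (C out); R3 A 9, B 9, E 7 (E out); R4 A 16, B 9 (A winner). Winner: A.
Borda — scores: C 51, A 65, B 57, D 42, E 35. Winner: A.
The two methods agree.

yes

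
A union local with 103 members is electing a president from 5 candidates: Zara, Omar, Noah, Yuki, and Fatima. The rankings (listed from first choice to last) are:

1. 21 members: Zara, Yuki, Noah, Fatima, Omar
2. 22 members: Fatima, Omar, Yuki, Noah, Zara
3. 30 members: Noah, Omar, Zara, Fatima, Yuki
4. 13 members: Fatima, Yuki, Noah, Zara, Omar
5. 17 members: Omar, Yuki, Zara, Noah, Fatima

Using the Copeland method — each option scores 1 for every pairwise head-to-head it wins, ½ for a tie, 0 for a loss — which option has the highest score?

Zara: beats Fatima; loses to Omar, Noah, and Yuki → score 1.
Omar: beats Zara and Yuki; loses to Noah and Fatima → score 2.
Noah: beats Zara, Omar, and Fatima; loses to Yuki → score 3.
Yuki: beats Zara and Noah; loses to Omar and Fatima → score 2.
Fatima: beats Omar and Yuki; loses to Zara and Noah → score 2.
Noah has the best pairwise record.

Noah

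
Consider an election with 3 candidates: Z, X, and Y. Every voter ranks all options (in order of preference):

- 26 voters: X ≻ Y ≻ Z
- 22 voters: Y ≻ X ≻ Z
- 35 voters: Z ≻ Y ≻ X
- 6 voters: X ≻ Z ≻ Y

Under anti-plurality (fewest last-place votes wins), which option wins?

Last-place votes: Z 48, X 35, Y 6.
Y is ranked last by the fewest voters, so Y wins.

Y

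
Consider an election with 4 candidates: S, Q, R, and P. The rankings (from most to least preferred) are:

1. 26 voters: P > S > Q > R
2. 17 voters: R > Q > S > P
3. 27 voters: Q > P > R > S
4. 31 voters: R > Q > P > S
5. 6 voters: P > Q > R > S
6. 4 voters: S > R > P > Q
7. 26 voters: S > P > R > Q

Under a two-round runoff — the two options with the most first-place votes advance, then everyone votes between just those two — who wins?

Round 1 first-place votes: S 30, Q 27, R 48, P 32.
R and P advance.
Runoff: R is preferred to P by 52 voters; P by 85.
P wins the runoff.

P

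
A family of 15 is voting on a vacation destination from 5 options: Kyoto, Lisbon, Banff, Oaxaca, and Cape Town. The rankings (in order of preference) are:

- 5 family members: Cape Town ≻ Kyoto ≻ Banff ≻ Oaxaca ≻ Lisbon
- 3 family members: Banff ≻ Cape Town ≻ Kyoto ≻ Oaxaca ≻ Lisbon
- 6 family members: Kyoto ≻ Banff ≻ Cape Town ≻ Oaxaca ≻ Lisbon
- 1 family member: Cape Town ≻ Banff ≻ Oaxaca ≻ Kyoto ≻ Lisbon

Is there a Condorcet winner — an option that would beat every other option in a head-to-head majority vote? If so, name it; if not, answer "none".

Checking pairwise contests:
Cape Town beats Kyoto 9–6.
Kyoto beats Lisbon 15–0.
Kyoto beats Banff 11–4.
Kyoto beats Oaxaca 14–1.
Banff beats Cape Town 9–6.
Every option loses at least one head-to-head, so there is no Condorcet winner.

none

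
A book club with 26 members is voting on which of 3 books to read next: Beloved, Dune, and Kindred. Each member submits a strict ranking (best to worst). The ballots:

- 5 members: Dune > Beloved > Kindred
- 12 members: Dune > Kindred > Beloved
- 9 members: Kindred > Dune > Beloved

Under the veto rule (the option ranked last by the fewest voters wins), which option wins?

Dune

Last-place votes: Beloved 21, Dune 0, Kindred 5.
Dune is ranked last by the fewest voters, so Dune wins.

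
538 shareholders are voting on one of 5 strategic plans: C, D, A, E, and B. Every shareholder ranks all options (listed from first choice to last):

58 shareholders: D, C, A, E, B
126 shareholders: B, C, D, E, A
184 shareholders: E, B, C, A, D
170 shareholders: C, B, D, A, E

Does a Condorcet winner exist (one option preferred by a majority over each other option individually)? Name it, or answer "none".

B vs C: 310–228 for B.
B vs D: 480–58 for B.
B vs A: 480–58 for B.
B vs E: 296–242 for B.
B beats every other option head-to-head.

B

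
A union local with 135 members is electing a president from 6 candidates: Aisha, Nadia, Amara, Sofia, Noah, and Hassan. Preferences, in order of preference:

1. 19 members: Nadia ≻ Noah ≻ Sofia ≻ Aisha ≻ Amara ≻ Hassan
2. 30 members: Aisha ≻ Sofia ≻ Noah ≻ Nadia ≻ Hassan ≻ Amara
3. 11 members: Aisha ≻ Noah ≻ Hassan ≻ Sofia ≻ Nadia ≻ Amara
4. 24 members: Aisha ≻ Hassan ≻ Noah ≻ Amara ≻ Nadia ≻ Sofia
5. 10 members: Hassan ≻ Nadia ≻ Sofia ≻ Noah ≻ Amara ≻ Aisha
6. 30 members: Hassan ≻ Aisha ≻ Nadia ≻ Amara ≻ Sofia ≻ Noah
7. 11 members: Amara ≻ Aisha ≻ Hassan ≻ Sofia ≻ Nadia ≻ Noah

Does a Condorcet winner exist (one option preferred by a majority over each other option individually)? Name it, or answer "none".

Aisha vs Nadia: 106–29 for Aisha.
Aisha vs Amara: 114–21 for Aisha.
Aisha vs Sofia: 106–29 for Aisha.
Aisha vs Noah: 106–29 for Aisha.
Aisha vs Hassan: 95–40 for Aisha.
Aisha beats every other option head-to-head.

Aisha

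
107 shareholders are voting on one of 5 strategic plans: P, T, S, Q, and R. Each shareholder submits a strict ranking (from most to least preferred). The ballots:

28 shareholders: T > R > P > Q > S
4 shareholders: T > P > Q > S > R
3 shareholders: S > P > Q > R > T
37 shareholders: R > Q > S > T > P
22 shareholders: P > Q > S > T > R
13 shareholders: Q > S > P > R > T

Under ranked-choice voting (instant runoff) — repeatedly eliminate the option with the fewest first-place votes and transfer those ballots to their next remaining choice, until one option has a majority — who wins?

R

Round 1: P 22, T 32, S 3, Q 13, R 37. Eliminate S.
Round 2: P 25, T 32, Q 13, R 37. Eliminate Q.
Round 3: P 38, T 32, R 37. Eliminate T.
Round 4: P 42, R 65. R has a majority.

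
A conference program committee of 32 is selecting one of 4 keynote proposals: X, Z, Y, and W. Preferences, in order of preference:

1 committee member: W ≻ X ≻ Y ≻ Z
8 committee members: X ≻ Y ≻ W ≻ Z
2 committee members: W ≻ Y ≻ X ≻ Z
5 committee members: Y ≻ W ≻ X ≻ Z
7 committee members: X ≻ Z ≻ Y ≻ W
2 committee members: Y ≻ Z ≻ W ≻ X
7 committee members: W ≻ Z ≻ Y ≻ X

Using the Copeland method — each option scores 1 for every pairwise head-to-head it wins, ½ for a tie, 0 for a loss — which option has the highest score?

X: beats Z; ties Y; loses to W → score 1.5.
Z: loses to X, Y, and W → score 0.
Y: beats Z and W; ties X → score 2.5.
W: beats X and Z; loses to Y → score 2.
Y has the best pairwise record.

Y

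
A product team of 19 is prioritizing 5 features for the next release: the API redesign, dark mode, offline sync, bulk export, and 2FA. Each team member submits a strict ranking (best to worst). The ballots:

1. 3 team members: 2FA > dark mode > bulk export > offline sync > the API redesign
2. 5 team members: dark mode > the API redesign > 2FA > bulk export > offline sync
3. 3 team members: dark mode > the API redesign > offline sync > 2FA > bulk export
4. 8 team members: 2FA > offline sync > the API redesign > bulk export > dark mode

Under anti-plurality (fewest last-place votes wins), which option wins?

2FA

Last-place votes: the API redesign 3, dark mode 8, offline sync 5, bulk export 3, 2FA 0.
2FA is ranked last by the fewest voters, so 2FA wins.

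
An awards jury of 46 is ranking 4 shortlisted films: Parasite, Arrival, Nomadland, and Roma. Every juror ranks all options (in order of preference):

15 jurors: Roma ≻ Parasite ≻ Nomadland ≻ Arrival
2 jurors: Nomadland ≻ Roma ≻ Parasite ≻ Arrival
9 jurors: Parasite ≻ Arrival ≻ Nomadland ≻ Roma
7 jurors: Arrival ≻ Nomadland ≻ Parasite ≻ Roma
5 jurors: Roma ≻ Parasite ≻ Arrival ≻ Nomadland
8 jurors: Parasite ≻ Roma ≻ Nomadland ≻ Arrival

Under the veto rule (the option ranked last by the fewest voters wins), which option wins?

Last-place votes: Parasite 0, Arrival 25, Nomadland 5, Roma 16.
Parasite is ranked last by the fewest voters, so Parasite wins.

Parasite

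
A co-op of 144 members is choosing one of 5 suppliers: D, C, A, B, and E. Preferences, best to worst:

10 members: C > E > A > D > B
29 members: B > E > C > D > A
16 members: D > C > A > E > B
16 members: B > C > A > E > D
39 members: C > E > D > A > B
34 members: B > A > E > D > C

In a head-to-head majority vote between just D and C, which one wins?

Voters preferring D to C: 50; preferring C to D: 94.
C wins the head-to-head.

C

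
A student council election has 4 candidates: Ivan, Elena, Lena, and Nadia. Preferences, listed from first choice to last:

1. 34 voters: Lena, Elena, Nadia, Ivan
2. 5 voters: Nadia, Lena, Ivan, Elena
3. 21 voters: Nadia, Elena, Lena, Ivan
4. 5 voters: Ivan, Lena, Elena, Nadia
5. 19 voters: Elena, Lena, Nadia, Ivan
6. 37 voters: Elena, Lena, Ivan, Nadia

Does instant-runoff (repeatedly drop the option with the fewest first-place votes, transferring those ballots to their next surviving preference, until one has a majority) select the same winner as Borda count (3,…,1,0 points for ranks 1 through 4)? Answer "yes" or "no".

Instant-runoff — R1 Ivan 5, Elena 56, Lena 34, Nadia 26 (Ivan out); R2 Elena 56, Lena 39, Nadia 26 (Nadia out); R3 Elena 77, Lena 44 (Elena winner). Winner: Elena.
Borda — scores: Ivan 57, Elena 283, Lena 255, Nadia 131. Winner: Elena.
The two methods agree.

yes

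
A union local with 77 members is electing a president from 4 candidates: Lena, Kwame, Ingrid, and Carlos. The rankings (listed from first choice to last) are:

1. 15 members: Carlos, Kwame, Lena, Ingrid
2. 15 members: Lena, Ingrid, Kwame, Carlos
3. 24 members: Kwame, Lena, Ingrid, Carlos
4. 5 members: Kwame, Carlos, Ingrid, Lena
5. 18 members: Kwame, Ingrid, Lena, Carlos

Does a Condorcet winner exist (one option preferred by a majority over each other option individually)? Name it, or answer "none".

Kwame

Kwame vs Lena: 62–15 for Kwame.
Kwame vs Ingrid: 62–15 for Kwame.
Kwame vs Carlos: 62–15 for Kwame.
Kwame beats every other option head-to-head.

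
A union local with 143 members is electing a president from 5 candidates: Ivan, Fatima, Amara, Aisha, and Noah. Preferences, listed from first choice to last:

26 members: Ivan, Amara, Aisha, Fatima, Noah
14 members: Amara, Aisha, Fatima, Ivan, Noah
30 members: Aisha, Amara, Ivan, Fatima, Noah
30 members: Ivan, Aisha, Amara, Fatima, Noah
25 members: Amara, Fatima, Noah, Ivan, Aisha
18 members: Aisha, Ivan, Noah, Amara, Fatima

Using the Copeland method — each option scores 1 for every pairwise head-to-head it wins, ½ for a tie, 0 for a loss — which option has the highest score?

Ivan: beats Fatima, Amara, Aisha, and Noah → score 4.
Fatima: beats Noah; loses to Ivan, Amara, and Aisha → score 1.
Amara: beats Fatima and Noah; loses to Ivan and Aisha → score 2.
Aisha: beats Fatima, Amara, and Noah; loses to Ivan → score 3.
Noah: loses to Ivan, Fatima, Amara, and Aisha → score 0.
Ivan has the best pairwise record.

Ivan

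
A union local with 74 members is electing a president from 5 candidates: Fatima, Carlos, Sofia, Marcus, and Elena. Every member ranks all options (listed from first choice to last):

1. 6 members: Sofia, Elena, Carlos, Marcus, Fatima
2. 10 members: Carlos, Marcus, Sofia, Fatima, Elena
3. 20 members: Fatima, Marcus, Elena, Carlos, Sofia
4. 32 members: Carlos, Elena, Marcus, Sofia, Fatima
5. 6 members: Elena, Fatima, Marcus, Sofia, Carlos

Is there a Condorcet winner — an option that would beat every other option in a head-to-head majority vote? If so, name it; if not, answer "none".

Carlos vs Fatima: 48–26 for Carlos.
Carlos vs Sofia: 62–12 for Carlos.
Carlos vs Marcus: 48–26 for Carlos.
Carlos vs Elena: 42–32 for Carlos.
Carlos beats every other option head-to-head.

Carlos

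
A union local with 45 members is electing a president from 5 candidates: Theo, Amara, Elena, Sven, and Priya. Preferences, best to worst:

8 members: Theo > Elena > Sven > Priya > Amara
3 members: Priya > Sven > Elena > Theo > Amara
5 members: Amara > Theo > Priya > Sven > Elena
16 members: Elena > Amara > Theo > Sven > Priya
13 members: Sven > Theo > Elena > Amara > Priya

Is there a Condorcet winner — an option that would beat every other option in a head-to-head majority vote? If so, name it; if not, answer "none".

Theo vs Amara: 24–21 for Theo.
Theo vs Elena: 26–19 for Theo.
Theo vs Sven: 29–16 for Theo.
Theo vs Priya: 42–3 for Theo.
Theo beats every other option head-to-head.

Theo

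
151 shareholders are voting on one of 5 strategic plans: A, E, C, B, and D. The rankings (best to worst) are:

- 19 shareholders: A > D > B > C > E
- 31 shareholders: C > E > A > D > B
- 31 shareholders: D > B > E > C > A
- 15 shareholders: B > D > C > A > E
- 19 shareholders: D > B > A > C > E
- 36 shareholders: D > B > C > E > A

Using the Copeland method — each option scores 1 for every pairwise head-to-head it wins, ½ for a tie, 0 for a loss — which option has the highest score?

A: loses to E, C, B, and D → score 0.
E: beats A; loses to C, B, and D → score 1.
C: beats A and E; loses to B and D → score 2.
B: beats A, E, and C; loses to D → score 3.
D: beats A, E, C, and B → score 4.
D has the best pairwise record.

D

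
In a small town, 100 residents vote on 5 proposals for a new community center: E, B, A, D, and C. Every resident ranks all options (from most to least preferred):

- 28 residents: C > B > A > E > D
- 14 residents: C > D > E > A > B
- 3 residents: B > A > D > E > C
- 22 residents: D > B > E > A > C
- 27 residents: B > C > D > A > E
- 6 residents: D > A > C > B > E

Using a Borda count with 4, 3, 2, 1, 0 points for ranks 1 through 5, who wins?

E: 28·1 + 14·2 + 3·1 + 22·2 + 27·0 + 6·0 = 103
B: 28·3 + 14·0 + 3·4 + 22·3 + 27·4 + 6·1 = 276
A: 28·2 + 14·1 + 3·3 + 22·1 + 27·1 + 6·3 = 146
D: 28·0 + 14·3 + 3·2 + 22·4 + 27·2 + 6·4 = 214
C: 28·4 + 14·4 + 3·0 + 22·0 + 27·3 + 6·2 = 261
B has the highest Borda score (276).

B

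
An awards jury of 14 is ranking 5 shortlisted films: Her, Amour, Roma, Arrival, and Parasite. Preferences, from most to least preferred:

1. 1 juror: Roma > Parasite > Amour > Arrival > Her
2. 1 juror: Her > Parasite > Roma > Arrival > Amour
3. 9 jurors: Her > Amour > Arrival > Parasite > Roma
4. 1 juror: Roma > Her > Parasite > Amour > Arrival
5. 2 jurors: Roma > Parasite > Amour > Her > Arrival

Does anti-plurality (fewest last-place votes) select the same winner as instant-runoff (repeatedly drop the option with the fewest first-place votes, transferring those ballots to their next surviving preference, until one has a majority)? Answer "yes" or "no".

no

Anti-plurality — last-place votes: Her 1, Amour 1, Roma 9, Arrival 3, Parasite 0. Winner: Parasite.
Instant-runoff — R1 Her 10, Amour 0, Roma 4, Arrival 0, Parasite 0 (Her winner). Winner: Her.
The two methods disagree.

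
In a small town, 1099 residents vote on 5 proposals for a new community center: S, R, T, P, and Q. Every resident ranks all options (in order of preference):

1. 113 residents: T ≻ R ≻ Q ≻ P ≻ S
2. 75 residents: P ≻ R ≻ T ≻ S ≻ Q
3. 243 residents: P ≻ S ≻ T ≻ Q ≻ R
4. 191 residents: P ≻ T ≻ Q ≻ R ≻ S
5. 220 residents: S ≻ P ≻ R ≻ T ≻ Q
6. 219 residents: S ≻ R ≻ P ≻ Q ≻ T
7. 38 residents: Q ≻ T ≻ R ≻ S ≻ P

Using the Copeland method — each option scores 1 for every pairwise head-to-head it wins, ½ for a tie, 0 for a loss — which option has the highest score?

P

S: beats R, T, and Q; loses to P → score 3.
R: beats Q; loses to S, T, and P → score 1.
T: beats R and Q; loses to S and P → score 2.
P: beats S, R, T, and Q → score 4.
Q: loses to S, R, T, and P → score 0.
P has the best pairwise record.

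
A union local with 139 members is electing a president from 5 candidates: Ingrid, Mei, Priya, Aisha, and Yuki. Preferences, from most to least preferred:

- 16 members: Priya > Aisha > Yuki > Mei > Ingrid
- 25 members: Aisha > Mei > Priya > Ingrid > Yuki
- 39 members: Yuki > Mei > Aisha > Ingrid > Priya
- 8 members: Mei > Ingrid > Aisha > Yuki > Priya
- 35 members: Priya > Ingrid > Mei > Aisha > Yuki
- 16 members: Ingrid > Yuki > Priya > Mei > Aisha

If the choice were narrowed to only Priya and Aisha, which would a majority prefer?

Voters preferring Priya to Aisha: 67; preferring Aisha to Priya: 72.
Aisha wins the head-to-head.

Aisha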